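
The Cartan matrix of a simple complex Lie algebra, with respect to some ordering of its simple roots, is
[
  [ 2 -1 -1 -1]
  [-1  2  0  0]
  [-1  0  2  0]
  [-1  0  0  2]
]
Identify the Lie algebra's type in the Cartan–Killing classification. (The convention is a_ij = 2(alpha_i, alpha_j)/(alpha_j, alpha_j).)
The matrix has rank 4 with 2's on the diagonal. Reading the off-diagonal entries as Dynkin edges (a single edge where a_ij = a_ji = -1; a double or triple edge where a_ij * a_ji = 2 or 3), the diagram is a chain of 2 nodes with a fork of two nodes at one end (D_4). One simple-root ordering that puts it in standard form is (alpha_2, alpha_1, alpha_4, alpha_3). So the algebra is type D_4, i.e. so(8).

D4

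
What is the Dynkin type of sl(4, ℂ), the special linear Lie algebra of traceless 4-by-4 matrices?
A_3 (sl(4))

This is sl(4), which has dimension 4^2 - 1 = 15 and rank 4 - 1 = 3 (a Cartan subalgebra is the diagonal traceless matrices). In the classification of classical Lie algebras, the special linear algebra sl(n+1) has type A_n; here n = 3, so the Dynkin diagram is a chain of 3 nodes with single edges (A_3). Hence the type is A_3.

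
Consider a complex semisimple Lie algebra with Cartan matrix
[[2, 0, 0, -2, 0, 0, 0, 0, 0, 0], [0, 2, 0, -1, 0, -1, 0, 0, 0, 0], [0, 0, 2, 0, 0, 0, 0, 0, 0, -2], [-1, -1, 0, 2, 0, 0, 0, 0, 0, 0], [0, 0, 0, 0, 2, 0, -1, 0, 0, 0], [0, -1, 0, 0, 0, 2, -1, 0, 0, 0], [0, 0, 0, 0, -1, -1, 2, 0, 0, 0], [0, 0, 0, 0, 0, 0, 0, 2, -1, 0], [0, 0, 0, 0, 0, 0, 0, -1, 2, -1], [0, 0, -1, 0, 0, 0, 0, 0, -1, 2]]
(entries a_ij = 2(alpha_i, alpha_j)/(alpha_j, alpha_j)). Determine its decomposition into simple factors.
C_4 ⊕ C_6

The diagram associated to this matrix has two connected components: the simple roots {alpha_3, alpha_8, alpha_9, alpha_10} form a chain of 4 nodes with a double edge at one end; the terminal node there is the unique long simple root (C_4), and {alpha_1, alpha_2, alpha_4, alpha_5, alpha_6, alpha_7} form a chain of 6 nodes with a double edge at one end; the terminal node there is the unique long simple root (C_6). A semisimple Lie algebra decomposes uniquely as the direct sum of simple ideals, one per connected component of its Dynkin diagram, so g ≅ C_4 ⊕ C_6 (dimension 36 + 78 = 114).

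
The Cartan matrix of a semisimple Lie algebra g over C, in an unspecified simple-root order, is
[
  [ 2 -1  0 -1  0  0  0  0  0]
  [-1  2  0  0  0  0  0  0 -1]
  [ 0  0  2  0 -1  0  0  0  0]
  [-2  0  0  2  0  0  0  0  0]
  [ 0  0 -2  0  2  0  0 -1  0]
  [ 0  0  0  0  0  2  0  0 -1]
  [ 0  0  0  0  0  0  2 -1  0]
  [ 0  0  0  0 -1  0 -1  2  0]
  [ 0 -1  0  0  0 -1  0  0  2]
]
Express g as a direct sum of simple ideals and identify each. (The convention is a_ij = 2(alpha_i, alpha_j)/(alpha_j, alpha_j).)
type B_4 ⊕ type C_5

The diagram associated to this matrix has two connected components: the simple roots {alpha_3, alpha_5, alpha_7, alpha_8} form a chain of 4 nodes with a double edge at one end; the terminal node there is the unique short simple root (B_4), and {alpha_1, alpha_2, alpha_4, alpha_6, alpha_9} form a chain of 5 nodes with a double edge at one end; the terminal node there is the unique long simple root (C_5). A semisimple Lie algebra decomposes uniquely as the direct sum of simple ideals, one per connected component of its Dynkin diagram, so g ≅ B_4 ⊕ C_5 (dimension 36 + 55 = 91).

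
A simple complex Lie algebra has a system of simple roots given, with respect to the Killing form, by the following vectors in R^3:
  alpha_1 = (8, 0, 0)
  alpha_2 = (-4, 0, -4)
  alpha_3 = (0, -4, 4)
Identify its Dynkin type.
type C_3

Compute the Cartan integers a_ij = 2(alpha_i, alpha_j)/(alpha_j, alpha_j); the resulting 3x3 Cartan matrix is
[[2, -2, 0], [-1, 2, -1], [0, -1, 2]].
The roots have two lengths (squared-length ratio 2:1); the short ones are alpha_{2,3}. The associated Dynkin diagram is a chain of 3 nodes with a double edge at one end; the terminal node there is the unique long simple root (C_3), so the type is C_3 (the algebra sp(6)).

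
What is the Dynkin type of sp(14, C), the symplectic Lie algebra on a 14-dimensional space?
C_7 (sp(14))

This is sp(14), which has dimension 14(14+1)/2 = 105 and rank 14/2 = 7. In the classification of classical Lie algebras, the symplectic algebra sp(2n) has type C_n; here n = 7, so the Dynkin diagram is a chain of 7 nodes with a double edge at one end; the terminal node there is the unique long simple root (C_7). Hence the type is C_7.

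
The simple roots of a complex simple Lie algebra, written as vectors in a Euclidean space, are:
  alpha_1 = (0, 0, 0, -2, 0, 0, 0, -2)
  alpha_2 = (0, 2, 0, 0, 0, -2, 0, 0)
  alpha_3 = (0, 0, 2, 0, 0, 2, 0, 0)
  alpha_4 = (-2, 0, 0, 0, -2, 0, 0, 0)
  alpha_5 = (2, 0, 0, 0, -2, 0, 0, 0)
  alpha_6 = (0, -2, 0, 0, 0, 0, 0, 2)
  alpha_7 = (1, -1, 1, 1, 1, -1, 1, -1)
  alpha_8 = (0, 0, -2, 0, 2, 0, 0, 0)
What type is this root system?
Compute the Cartan integers a_ij = 2(alpha_i, alpha_j)/(alpha_j, alpha_j); the resulting 8x8 Cartan matrix is
[[2, 0, 0, 0, 0, -1, 0, 0], [0, 2, -1, 0, 0, -1, 0, 0], [0, -1, 2, 0, 0, 0, 0, -1], [0, 0, 0, 2, 0, 0, -1, -1], [0, 0, 0, 0, 2, 0, 0, -1], [-1, -1, 0, 0, 0, 2, 0, 0], [0, 0, 0, -1, 0, 0, 2, 0], [0, 0, -1, -1, -1, 0, 0, 2]].
All simple roots have the same length, so the diagram is simply laced. The associated Dynkin diagram is a chain of 7 nodes with one extra node attached to the third node from one end (E_8), so the type is E_8.

E8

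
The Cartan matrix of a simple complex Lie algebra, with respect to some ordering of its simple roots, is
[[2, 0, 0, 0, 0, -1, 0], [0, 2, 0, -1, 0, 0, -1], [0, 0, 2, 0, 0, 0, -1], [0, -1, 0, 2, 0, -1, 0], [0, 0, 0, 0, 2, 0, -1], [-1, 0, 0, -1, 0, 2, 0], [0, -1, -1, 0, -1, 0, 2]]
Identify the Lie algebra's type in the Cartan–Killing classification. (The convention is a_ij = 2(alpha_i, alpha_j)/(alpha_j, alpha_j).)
D_7 (so(14))

The matrix has rank 7 with 2's on the diagonal. Reading the off-diagonal entries as Dynkin edges (a single edge where a_ij = a_ji = -1; a double or triple edge where a_ij * a_ji = 2 or 3), the diagram is a chain of 5 nodes with a fork of two nodes at one end (D_7). One simple-root ordering that puts it in standard form is (alpha_1, alpha_6, alpha_4, alpha_2, alpha_7, alpha_5, alpha_3). So the algebra is type D_7, i.e. so(14).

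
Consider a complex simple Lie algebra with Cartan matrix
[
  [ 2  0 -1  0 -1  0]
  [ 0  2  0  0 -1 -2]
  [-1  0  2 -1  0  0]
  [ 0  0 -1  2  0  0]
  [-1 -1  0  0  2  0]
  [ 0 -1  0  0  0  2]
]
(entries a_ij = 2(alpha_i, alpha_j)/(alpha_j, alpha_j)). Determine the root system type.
The matrix has rank 6 with 2's on the diagonal. Reading the off-diagonal entries as Dynkin edges (a single edge where a_ij = a_ji = -1; a double or triple edge where a_ij * a_ji = 2 or 3), the diagram is a chain of 6 nodes with a double edge at one end; the terminal node there is the unique short simple root (B_6). One simple-root ordering that puts it in standard form is (alpha_4, alpha_3, alpha_1, alpha_5, alpha_2, alpha_6). So the algebra is type B_6, i.e. so(13).

B_6 (so(13))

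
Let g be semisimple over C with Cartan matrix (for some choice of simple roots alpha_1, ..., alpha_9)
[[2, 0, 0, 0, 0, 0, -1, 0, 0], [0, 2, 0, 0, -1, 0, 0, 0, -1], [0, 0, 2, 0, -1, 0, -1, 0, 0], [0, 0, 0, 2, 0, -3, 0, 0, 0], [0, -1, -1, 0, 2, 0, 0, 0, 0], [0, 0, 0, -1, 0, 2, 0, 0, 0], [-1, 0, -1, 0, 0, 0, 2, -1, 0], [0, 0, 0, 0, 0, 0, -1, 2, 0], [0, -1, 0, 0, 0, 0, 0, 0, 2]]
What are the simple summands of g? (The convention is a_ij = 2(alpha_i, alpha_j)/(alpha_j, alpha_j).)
The diagram associated to this matrix has two connected components: the simple roots {alpha_1, alpha_2, alpha_3, alpha_5, alpha_7, alpha_8, alpha_9} form a chain of 5 nodes with a fork of two nodes at one end (D_7), and {alpha_4, alpha_6} form two nodes joined by a triple edge (G_2). A semisimple Lie algebra decomposes uniquely as the direct sum of simple ideals, one per connected component of its Dynkin diagram, so g ≅ D_7 ⊕ G_2 (dimension 91 + 14 = 105).

D7 ⊕ G2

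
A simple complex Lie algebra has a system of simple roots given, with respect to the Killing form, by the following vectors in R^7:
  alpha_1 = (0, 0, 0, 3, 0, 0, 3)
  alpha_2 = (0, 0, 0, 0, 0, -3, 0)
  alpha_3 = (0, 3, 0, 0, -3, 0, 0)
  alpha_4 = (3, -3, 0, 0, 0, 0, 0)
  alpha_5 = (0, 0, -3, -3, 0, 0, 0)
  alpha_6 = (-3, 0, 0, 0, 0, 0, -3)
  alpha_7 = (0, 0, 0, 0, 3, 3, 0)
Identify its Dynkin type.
type B_7

Compute the Cartan integers a_ij = 2(alpha_i, alpha_j)/(alpha_j, alpha_j); the resulting 7x7 Cartan matrix is
[[2, 0, 0, 0, -1, -1, 0], [0, 2, 0, 0, 0, 0, -1], [0, 0, 2, -1, 0, 0, -1], [0, 0, -1, 2, 0, -1, 0], [-1, 0, 0, 0, 2, 0, 0], [-1, 0, 0, -1, 0, 2, 0], [0, -2, -1, 0, 0, 0, 2]].
The roots have two lengths (squared-length ratio 2:1); the short ones are alpha_{2}. The associated Dynkin diagram is a chain of 7 nodes with a double edge at one end; the terminal node there is the unique short simple root (B_7), so the type is B_7 (the algebra so(15)).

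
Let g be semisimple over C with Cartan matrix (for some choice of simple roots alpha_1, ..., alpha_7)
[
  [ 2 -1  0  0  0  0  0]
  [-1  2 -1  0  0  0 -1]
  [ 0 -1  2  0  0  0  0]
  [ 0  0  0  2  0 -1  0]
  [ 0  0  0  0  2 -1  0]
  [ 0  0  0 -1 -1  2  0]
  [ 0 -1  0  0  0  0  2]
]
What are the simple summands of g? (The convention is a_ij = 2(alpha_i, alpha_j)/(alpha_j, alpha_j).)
The diagram associated to this matrix has two connected components: the simple roots {alpha_4, alpha_5, alpha_6} form a chain of 3 nodes with single edges (A_3), and {alpha_1, alpha_2, alpha_3, alpha_7} form a chain of 2 nodes with a fork of two nodes at one end (D_4). A semisimple Lie algebra decomposes uniquely as the direct sum of simple ideals, one per connected component of its Dynkin diagram, so g ≅ A_3 ⊕ D_4 (dimension 15 + 28 = 43).

A_3 (sl(4)) ⊕ D_4 (so(8))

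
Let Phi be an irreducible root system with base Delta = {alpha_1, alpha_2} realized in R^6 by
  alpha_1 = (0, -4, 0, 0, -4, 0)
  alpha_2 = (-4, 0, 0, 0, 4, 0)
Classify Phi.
A_2

Compute the Cartan integers a_ij = 2(alpha_i, alpha_j)/(alpha_j, alpha_j); the resulting 2x2 Cartan matrix is
[[2, -1], [-1, 2]].
All simple roots have the same length, so the diagram is simply laced. The associated Dynkin diagram is a chain of 2 nodes with single edges (A_2), so the type is A_2 (the algebra sl(3)).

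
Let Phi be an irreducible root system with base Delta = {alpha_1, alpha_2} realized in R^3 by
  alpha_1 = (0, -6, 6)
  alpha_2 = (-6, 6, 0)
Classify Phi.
A2

Compute the Cartan integers a_ij = 2(alpha_i, alpha_j)/(alpha_j, alpha_j); the resulting 2x2 Cartan matrix is
[[2, -1], [-1, 2]].
All simple roots have the same length, so the diagram is simply laced. The associated Dynkin diagram is a chain of 2 nodes with single edges (A_2), so the type is A_2 (the algebra sl(3)).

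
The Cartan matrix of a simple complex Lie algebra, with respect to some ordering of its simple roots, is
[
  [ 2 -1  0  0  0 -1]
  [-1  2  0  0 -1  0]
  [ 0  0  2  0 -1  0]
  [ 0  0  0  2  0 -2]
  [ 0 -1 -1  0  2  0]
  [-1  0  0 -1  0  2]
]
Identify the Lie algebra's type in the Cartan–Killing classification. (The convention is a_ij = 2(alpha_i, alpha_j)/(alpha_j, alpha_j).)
type C_6

The matrix has rank 6 with 2's on the diagonal. Reading the off-diagonal entries as Dynkin edges (a single edge where a_ij = a_ji = -1; a double or triple edge where a_ij * a_ji = 2 or 3), the diagram is a chain of 6 nodes with a double edge at one end; the terminal node there is the unique long simple root (C_6). One simple-root ordering that puts it in standard form is (alpha_3, alpha_5, alpha_2, alpha_1, alpha_6, alpha_4). So the algebra is type C_6, i.e. sp(12).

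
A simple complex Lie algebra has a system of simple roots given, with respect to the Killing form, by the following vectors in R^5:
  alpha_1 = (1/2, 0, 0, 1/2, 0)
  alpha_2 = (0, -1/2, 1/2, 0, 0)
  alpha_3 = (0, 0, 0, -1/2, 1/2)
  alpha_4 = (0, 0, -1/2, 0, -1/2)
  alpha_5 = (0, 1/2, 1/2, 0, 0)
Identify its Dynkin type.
Compute the Cartan integers a_ij = 2(alpha_i, alpha_j)/(alpha_j, alpha_j); the resulting 5x5 Cartan matrix is
[[2, 0, -1, 0, 0], [0, 2, 0, -1, 0], [-1, 0, 2, -1, 0], [0, -1, -1, 2, -1], [0, 0, 0, -1, 2]].
All simple roots have the same length, so the diagram is simply laced. The associated Dynkin diagram is a chain of 3 nodes with a fork of two nodes at one end (D_5), so the type is D_5 (the algebra so(10)).

D_5 (so(10))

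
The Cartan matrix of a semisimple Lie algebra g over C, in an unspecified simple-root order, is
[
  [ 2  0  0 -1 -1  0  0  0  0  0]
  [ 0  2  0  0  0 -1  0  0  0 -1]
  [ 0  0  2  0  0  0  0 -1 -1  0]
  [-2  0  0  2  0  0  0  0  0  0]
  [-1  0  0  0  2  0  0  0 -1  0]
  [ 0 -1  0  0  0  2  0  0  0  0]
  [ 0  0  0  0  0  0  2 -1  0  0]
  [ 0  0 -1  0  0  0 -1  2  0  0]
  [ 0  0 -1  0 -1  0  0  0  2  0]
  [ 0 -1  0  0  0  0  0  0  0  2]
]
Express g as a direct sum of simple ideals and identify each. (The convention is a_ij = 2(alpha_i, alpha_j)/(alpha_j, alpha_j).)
type A_3 ⊕ type C_7

The diagram associated to this matrix has two connected components: the simple roots {alpha_2, alpha_6, alpha_10} form a chain of 3 nodes with single edges (A_3), and {alpha_1, alpha_3, alpha_4, alpha_5, alpha_7, alpha_8, alpha_9} form a chain of 7 nodes with a double edge at one end; the terminal node there is the unique long simple root (C_7). A semisimple Lie algebra decomposes uniquely as the direct sum of simple ideals, one per connected component of its Dynkin diagram, so g ≅ A_3 ⊕ C_7 (dimension 15 + 105 = 120).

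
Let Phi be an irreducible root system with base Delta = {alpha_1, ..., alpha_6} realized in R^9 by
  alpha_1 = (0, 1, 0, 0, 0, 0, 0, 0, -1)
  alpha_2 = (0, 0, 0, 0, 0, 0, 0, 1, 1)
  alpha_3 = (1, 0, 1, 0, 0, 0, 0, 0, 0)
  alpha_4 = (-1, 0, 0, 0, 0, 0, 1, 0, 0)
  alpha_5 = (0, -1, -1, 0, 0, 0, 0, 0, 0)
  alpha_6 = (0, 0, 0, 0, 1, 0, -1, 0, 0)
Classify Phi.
Compute the Cartan integers a_ij = 2(alpha_i, alpha_j)/(alpha_j, alpha_j); the resulting 6x6 Cartan matrix is
[[2, -1, 0, 0, -1, 0], [-1, 2, 0, 0, 0, 0], [0, 0, 2, -1, -1, 0], [0, 0, -1, 2, 0, -1], [-1, 0, -1, 0, 2, 0], [0, 0, 0, -1, 0, 2]].
All simple roots have the same length, so the diagram is simply laced. The associated Dynkin diagram is a chain of 6 nodes with single edges (A_6), so the type is A_6 (the algebra sl(7)).

A6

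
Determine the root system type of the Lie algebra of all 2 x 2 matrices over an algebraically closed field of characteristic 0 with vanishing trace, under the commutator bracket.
A_1

This is sl(2), which has dimension 2^2 - 1 = 3 and rank 2 - 1 = 1 (a Cartan subalgebra is the diagonal traceless matrices). In the classification of classical Lie algebras, the special linear algebra sl(n+1) has type A_n; here n = 1, so the Dynkin diagram is a chain of 1 nodes with single edges (A_1). Hence the type is A_1.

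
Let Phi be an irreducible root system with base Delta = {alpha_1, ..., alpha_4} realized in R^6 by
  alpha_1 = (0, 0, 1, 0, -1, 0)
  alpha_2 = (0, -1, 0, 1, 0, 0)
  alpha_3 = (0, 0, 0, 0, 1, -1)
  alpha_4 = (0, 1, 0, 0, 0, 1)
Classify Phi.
A4

Compute the Cartan integers a_ij = 2(alpha_i, alpha_j)/(alpha_j, alpha_j); the resulting 4x4 Cartan matrix is
[[2, 0, -1, 0], [0, 2, 0, -1], [-1, 0, 2, -1], [0, -1, -1, 2]].
All simple roots have the same length, so the diagram is simply laced. The associated Dynkin diagram is a chain of 4 nodes with single edges (A_4), so the type is A_4 (the algebra sl(5)).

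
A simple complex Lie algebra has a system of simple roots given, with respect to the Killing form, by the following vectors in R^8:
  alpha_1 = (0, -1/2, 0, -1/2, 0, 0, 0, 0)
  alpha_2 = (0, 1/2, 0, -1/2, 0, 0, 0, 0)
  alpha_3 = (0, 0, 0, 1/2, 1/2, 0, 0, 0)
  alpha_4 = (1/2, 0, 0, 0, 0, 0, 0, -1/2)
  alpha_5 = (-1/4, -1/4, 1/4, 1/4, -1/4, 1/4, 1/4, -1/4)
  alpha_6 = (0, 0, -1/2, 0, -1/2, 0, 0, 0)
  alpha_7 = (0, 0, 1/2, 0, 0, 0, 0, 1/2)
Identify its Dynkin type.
type E_7

Compute the Cartan integers a_ij = 2(alpha_i, alpha_j)/(alpha_j, alpha_j); the resulting 7x7 Cartan matrix is
[[2, 0, -1, 0, 0, 0, 0], [0, 2, -1, 0, -1, 0, 0], [-1, -1, 2, 0, 0, -1, 0], [0, 0, 0, 2, 0, 0, -1], [0, -1, 0, 0, 2, 0, 0], [0, 0, -1, 0, 0, 2, -1], [0, 0, 0, -1, 0, -1, 2]].
All simple roots have the same length, so the diagram is simply laced. The associated Dynkin diagram is a chain of 6 nodes with one extra node attached to the third node from one end (E_7), so the type is E_7.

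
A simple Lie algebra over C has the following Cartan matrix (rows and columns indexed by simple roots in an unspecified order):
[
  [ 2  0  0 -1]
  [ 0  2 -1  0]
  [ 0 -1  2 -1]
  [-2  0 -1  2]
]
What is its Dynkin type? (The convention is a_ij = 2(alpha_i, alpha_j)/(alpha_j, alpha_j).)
B_4

The matrix has rank 4 with 2's on the diagonal. Reading the off-diagonal entries as Dynkin edges (a single edge where a_ij = a_ji = -1; a double or triple edge where a_ij * a_ji = 2 or 3), the diagram is a chain of 4 nodes with a double edge at one end; the terminal node there is the unique short simple root (B_4). One simple-root ordering that puts it in standard form is (alpha_2, alpha_3, alpha_4, alpha_1). So the algebra is type B_4, i.e. so(9).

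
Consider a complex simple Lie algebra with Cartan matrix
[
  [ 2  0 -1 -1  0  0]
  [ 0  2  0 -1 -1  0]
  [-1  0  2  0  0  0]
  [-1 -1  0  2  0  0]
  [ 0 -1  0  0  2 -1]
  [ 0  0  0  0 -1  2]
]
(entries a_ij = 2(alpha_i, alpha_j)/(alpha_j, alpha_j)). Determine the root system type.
A_6 (sl(7))

The matrix has rank 6 with 2's on the diagonal. Reading the off-diagonal entries as Dynkin edges (a single edge where a_ij = a_ji = -1; a double or triple edge where a_ij * a_ji = 2 or 3), the diagram is a chain of 6 nodes with single edges (A_6). One simple-root ordering that puts it in standard form is (alpha_3, alpha_1, alpha_4, alpha_2, alpha_5, alpha_6). So the algebra is type A_6, i.e. sl(7).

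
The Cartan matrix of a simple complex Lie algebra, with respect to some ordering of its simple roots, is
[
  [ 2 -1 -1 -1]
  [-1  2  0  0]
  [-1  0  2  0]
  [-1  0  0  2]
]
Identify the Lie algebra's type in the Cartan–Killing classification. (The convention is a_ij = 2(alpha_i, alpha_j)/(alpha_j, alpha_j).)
The matrix has rank 4 with 2's on the diagonal. Reading the off-diagonal entries as Dynkin edges (a single edge where a_ij = a_ji = -1; a double or triple edge where a_ij * a_ji = 2 or 3), the diagram is a chain of 2 nodes with a fork of two nodes at one end (D_4). One simple-root ordering that puts it in standard form is (alpha_3, alpha_1, alpha_4, alpha_2). So the algebra is type D_4, i.e. so(8).

D4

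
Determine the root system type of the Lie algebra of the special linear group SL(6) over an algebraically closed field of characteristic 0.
This is sl(6), which has dimension 6^2 - 1 = 35 and rank 6 - 1 = 5 (a Cartan subalgebra is the diagonal traceless matrices). In the classification of classical Lie algebras, the special linear algebra sl(n+1) has type A_n; here n = 5, so the Dynkin diagram is a chain of 5 nodes with single edges (A_5). Hence the type is A_5.

A_5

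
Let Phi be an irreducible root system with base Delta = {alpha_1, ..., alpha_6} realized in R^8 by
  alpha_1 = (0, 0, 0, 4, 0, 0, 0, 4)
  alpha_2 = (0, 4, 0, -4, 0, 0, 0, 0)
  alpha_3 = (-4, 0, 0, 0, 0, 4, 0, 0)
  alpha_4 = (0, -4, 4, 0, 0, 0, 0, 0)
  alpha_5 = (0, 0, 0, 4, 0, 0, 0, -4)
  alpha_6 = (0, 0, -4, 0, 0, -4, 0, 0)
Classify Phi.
Compute the Cartan integers a_ij = 2(alpha_i, alpha_j)/(alpha_j, alpha_j); the resulting 6x6 Cartan matrix is
[[2, -1, 0, 0, 0, 0], [-1, 2, 0, -1, -1, 0], [0, 0, 2, 0, 0, -1], [0, -1, 0, 2, 0, -1], [0, -1, 0, 0, 2, 0], [0, 0, -1, -1, 0, 2]].
All simple roots have the same length, so the diagram is simply laced. The associated Dynkin diagram is a chain of 4 nodes with a fork of two nodes at one end (D_6), so the type is D_6 (the algebra so(12)).

D_6 (so(12))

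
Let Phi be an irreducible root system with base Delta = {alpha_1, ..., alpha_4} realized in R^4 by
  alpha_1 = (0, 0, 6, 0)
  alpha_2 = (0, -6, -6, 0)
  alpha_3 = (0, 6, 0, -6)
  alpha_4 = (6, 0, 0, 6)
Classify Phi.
Compute the Cartan integers a_ij = 2(alpha_i, alpha_j)/(alpha_j, alpha_j); the resulting 4x4 Cartan matrix is
[[2, -1, 0, 0], [-2, 2, -1, 0], [0, -1, 2, -1], [0, 0, -1, 2]].
The roots have two lengths (squared-length ratio 2:1); the short ones are alpha_{1}. The associated Dynkin diagram is a chain of 4 nodes with a double edge at one end; the terminal node there is the unique short simple root (B_4), so the type is B_4 (the algebra so(9)).

B_4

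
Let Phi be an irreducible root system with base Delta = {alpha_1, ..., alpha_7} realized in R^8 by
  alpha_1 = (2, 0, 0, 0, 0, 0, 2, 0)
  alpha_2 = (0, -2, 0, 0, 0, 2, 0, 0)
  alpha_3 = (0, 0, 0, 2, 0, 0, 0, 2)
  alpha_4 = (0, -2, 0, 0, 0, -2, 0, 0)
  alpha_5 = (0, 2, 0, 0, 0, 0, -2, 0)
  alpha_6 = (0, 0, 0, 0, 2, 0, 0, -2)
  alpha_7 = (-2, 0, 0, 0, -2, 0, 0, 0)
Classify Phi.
D7

Compute the Cartan integers a_ij = 2(alpha_i, alpha_j)/(alpha_j, alpha_j); the resulting 7x7 Cartan matrix is
[[2, 0, 0, 0, -1, 0, -1], [0, 2, 0, 0, -1, 0, 0], [0, 0, 2, 0, 0, -1, 0], [0, 0, 0, 2, -1, 0, 0], [-1, -1, 0, -1, 2, 0, 0], [0, 0, -1, 0, 0, 2, -1], [-1, 0, 0, 0, 0, -1, 2]].
All simple roots have the same length, so the diagram is simply laced. The associated Dynkin diagram is a chain of 5 nodes with a fork of two nodes at one end (D_7), so the type is D_7 (the algebra so(14)).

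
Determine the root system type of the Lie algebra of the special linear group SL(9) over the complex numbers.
A8

This is sl(9), which has dimension 9^2 - 1 = 80 and rank 9 - 1 = 8 (a Cartan subalgebra is the diagonal traceless matrices). In the classification of classical Lie algebras, the special linear algebra sl(n+1) has type A_n; here n = 8, so the Dynkin diagram is a chain of 8 nodes with single edges (A_8). Hence the type is A_8.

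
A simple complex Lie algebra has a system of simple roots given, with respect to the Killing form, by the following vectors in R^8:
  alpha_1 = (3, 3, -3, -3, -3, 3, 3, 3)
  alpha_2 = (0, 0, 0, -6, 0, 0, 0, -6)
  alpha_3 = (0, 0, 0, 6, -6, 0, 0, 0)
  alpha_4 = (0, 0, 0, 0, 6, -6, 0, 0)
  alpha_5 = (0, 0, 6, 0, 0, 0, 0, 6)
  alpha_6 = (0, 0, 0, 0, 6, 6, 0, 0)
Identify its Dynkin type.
Compute the Cartan integers a_ij = 2(alpha_i, alpha_j)/(alpha_j, alpha_j); the resulting 6x6 Cartan matrix is
[[2, 0, 0, -1, 0, 0], [0, 2, -1, 0, -1, 0], [0, -1, 2, -1, 0, -1], [-1, 0, -1, 2, 0, 0], [0, -1, 0, 0, 2, 0], [0, 0, -1, 0, 0, 2]].
All simple roots have the same length, so the diagram is simply laced. The associated Dynkin diagram is a chain of 5 nodes with one extra node attached to the third node from one end (E_6), so the type is E_6.

E_6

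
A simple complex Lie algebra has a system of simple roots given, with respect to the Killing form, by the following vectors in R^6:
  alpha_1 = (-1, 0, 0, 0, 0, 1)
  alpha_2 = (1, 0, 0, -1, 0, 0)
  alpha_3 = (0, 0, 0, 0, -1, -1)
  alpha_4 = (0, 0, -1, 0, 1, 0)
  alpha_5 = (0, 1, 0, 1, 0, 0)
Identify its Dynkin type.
Compute the Cartan integers a_ij = 2(alpha_i, alpha_j)/(alpha_j, alpha_j); the resulting 5x5 Cartan matrix is
[[2, -1, -1, 0, 0], [-1, 2, 0, 0, -1], [-1, 0, 2, -1, 0], [0, 0, -1, 2, 0], [0, -1, 0, 0, 2]].
All simple roots have the same length, so the diagram is simply laced. The associated Dynkin diagram is a chain of 5 nodes with single edges (A_5), so the type is A_5 (the algebra sl(6)).

A5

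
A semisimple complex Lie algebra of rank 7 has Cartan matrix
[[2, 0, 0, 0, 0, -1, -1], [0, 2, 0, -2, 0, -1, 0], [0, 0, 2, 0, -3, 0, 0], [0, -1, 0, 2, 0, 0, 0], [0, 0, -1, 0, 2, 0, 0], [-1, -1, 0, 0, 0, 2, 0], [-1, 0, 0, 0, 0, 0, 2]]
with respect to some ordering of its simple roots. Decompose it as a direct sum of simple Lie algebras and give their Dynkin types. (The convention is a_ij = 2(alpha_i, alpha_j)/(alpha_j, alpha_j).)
The diagram associated to this matrix has two connected components: the simple roots {alpha_1, alpha_2, alpha_4, alpha_6, alpha_7} form a chain of 5 nodes with a double edge at one end; the terminal node there is the unique short simple root (B_5), and {alpha_3, alpha_5} form two nodes joined by a triple edge (G_2). A semisimple Lie algebra decomposes uniquely as the direct sum of simple ideals, one per connected component of its Dynkin diagram, so g ≅ B_5 ⊕ G_2 (dimension 55 + 14 = 69).

B5 ⊕ G2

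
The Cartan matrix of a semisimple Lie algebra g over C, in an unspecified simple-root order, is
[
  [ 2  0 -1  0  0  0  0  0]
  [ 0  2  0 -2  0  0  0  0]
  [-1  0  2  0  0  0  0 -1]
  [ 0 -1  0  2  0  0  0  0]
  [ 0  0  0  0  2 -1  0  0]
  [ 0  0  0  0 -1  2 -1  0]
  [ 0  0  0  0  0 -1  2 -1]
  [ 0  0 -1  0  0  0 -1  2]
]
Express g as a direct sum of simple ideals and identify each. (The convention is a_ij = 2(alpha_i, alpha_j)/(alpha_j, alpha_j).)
The diagram associated to this matrix has two connected components: the simple roots {alpha_1, alpha_3, alpha_5, alpha_6, alpha_7, alpha_8} form a chain of 6 nodes with single edges (A_6), and {alpha_2, alpha_4} form a chain of 2 nodes with a double edge at one end; the terminal node there is the unique short simple root (B_2). A semisimple Lie algebra decomposes uniquely as the direct sum of simple ideals, one per connected component of its Dynkin diagram, so g ≅ A_6 ⊕ B_2 (dimension 48 + 10 = 58).

type A_6 + type B_2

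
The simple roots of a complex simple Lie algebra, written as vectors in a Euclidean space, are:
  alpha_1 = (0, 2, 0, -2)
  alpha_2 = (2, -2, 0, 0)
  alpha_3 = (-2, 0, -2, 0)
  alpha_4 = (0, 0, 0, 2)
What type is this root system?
B_4

Compute the Cartan integers a_ij = 2(alpha_i, alpha_j)/(alpha_j, alpha_j); the resulting 4x4 Cartan matrix is
[[2, -1, 0, -2], [-1, 2, -1, 0], [0, -1, 2, 0], [-1, 0, 0, 2]].
The roots have two lengths (squared-length ratio 2:1); the short ones are alpha_{4}. The associated Dynkin diagram is a chain of 4 nodes with a double edge at one end; the terminal node there is the unique short simple root (B_4), so the type is B_4 (the algebra so(9)).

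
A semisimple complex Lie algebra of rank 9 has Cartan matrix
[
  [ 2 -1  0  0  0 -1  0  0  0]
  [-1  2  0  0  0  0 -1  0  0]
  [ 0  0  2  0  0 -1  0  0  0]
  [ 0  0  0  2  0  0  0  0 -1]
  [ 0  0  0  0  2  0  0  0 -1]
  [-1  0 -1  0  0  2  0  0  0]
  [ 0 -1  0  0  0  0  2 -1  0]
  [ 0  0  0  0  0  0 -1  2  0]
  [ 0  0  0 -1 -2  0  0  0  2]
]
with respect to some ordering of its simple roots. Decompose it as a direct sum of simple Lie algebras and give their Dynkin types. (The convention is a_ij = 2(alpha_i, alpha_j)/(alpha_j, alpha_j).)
The diagram associated to this matrix has two connected components: the simple roots {alpha_1, alpha_2, alpha_3, alpha_6, alpha_7, alpha_8} form a chain of 6 nodes with single edges (A_6), and {alpha_4, alpha_5, alpha_9} form a chain of 3 nodes with a double edge at one end; the terminal node there is the unique short simple root (B_3). A semisimple Lie algebra decomposes uniquely as the direct sum of simple ideals, one per connected component of its Dynkin diagram, so g ≅ A_6 ⊕ B_3 (dimension 48 + 21 = 69).

A_6 (sl(7)) + B_3 (so(7))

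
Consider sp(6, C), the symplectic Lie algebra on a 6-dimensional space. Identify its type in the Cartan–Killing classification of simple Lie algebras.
This is sp(6), which has dimension 6(6+1)/2 = 21 and rank 6/2 = 3. In the classification of classical Lie algebras, the symplectic algebra sp(2n) has type C_n; here n = 3, so the Dynkin diagram is a chain of 3 nodes with a double edge at one end; the terminal node there is the unique long simple root (C_3). Hence the type is C_3.

C3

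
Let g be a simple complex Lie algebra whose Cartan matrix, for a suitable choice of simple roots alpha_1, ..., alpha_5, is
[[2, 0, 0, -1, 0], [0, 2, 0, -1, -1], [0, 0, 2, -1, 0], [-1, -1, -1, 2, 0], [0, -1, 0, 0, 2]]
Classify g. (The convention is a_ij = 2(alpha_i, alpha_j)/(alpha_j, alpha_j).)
D_5

The matrix has rank 5 with 2's on the diagonal. Reading the off-diagonal entries as Dynkin edges (a single edge where a_ij = a_ji = -1; a double or triple edge where a_ij * a_ji = 2 or 3), the diagram is a chain of 3 nodes with a fork of two nodes at one end (D_5). One simple-root ordering that puts it in standard form is (alpha_5, alpha_2, alpha_4, alpha_3, alpha_1). So the algebra is type D_5, i.e. so(10).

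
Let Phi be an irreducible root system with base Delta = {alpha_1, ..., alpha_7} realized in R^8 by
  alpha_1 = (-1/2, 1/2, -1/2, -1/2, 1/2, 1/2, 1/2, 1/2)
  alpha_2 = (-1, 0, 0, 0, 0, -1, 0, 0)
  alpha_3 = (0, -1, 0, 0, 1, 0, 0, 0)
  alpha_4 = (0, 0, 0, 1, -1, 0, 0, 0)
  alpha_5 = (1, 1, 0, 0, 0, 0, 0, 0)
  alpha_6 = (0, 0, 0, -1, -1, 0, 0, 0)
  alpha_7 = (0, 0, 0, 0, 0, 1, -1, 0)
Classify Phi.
E_7

Compute the Cartan integers a_ij = 2(alpha_i, alpha_j)/(alpha_j, alpha_j); the resulting 7x7 Cartan matrix is
[[2, 0, 0, -1, 0, 0, 0], [0, 2, 0, 0, -1, 0, -1], [0, 0, 2, -1, -1, -1, 0], [-1, 0, -1, 2, 0, 0, 0], [0, -1, -1, 0, 2, 0, 0], [0, 0, -1, 0, 0, 2, 0], [0, -1, 0, 0, 0, 0, 2]].
All simple roots have the same length, so the diagram is simply laced. The associated Dynkin diagram is a chain of 6 nodes with one extra node attached to the third node from one end (E_7), so the type is E_7.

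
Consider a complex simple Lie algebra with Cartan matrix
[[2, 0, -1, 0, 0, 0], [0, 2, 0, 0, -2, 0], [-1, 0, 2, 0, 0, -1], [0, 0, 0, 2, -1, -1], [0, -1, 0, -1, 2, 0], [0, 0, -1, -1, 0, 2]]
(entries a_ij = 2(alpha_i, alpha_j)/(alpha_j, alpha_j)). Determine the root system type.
C6

The matrix has rank 6 with 2's on the diagonal. Reading the off-diagonal entries as Dynkin edges (a single edge where a_ij = a_ji = -1; a double or triple edge where a_ij * a_ji = 2 or 3), the diagram is a chain of 6 nodes with a double edge at one end; the terminal node there is the unique long simple root (C_6). One simple-root ordering that puts it in standard form is (alpha_1, alpha_3, alpha_6, alpha_4, alpha_5, alpha_2). So the algebra is type C_6, i.e. sp(12).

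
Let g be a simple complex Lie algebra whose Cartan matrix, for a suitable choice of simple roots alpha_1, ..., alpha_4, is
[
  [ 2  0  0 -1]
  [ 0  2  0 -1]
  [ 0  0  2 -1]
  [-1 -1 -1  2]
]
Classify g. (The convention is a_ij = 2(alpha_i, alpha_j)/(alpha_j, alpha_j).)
D4

The matrix has rank 4 with 2's on the diagonal. Reading the off-diagonal entries as Dynkin edges (a single edge where a_ij = a_ji = -1; a double or triple edge where a_ij * a_ji = 2 or 3), the diagram is a chain of 2 nodes with a fork of two nodes at one end (D_4). One simple-root ordering that puts it in standard form is (alpha_1, alpha_4, alpha_2, alpha_3). So the algebra is type D_4, i.e. so(8).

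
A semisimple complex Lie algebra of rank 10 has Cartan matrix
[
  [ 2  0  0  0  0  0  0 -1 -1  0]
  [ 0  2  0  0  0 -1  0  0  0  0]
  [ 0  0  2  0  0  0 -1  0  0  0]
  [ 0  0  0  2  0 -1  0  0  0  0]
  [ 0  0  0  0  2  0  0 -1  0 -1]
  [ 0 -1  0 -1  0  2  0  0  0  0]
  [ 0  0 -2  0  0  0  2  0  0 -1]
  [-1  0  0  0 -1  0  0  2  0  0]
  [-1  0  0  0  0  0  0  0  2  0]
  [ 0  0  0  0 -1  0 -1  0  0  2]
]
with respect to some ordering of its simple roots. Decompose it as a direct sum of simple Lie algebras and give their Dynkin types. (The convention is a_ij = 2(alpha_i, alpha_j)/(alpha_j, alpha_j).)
A_3 (sl(4)) + B_7 (so(15))

The diagram associated to this matrix has two connected components: the simple roots {alpha_2, alpha_4, alpha_6} form a chain of 3 nodes with single edges (A_3), and {alpha_1, alpha_3, alpha_5, alpha_7, alpha_8, alpha_9, alpha_10} form a chain of 7 nodes with a double edge at one end; the terminal node there is the unique short simple root (B_7). A semisimple Lie algebra decomposes uniquely as the direct sum of simple ideals, one per connected component of its Dynkin diagram, so g ≅ A_3 ⊕ B_7 (dimension 15 + 105 = 120).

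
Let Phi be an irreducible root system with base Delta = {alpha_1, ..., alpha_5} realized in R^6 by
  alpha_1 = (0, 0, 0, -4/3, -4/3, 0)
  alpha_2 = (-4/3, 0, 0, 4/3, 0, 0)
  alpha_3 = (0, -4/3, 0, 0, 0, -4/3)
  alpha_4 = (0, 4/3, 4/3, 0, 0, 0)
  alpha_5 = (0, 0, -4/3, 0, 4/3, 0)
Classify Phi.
type A_5

Compute the Cartan integers a_ij = 2(alpha_i, alpha_j)/(alpha_j, alpha_j); the resulting 5x5 Cartan matrix is
[[2, -1, 0, 0, -1], [-1, 2, 0, 0, 0], [0, 0, 2, -1, 0], [0, 0, -1, 2, -1], [-1, 0, 0, -1, 2]].
All simple roots have the same length, so the diagram is simply laced. The associated Dynkin diagram is a chain of 5 nodes with single edges (A_5), so the type is A_5 (the algebra sl(6)).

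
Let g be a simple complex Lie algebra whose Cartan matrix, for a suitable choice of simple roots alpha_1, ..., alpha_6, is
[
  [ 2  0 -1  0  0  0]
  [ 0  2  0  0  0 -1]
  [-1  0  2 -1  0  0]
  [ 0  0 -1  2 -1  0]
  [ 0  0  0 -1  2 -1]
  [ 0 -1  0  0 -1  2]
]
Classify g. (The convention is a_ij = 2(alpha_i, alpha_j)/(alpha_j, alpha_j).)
type A_6

The matrix has rank 6 with 2's on the diagonal. Reading the off-diagonal entries as Dynkin edges (a single edge where a_ij = a_ji = -1; a double or triple edge where a_ij * a_ji = 2 or 3), the diagram is a chain of 6 nodes with single edges (A_6). One simple-root ordering that puts it in standard form is (alpha_1, alpha_3, alpha_4, alpha_5, alpha_6, alpha_2). So the algebra is type A_6, i.e. sl(7).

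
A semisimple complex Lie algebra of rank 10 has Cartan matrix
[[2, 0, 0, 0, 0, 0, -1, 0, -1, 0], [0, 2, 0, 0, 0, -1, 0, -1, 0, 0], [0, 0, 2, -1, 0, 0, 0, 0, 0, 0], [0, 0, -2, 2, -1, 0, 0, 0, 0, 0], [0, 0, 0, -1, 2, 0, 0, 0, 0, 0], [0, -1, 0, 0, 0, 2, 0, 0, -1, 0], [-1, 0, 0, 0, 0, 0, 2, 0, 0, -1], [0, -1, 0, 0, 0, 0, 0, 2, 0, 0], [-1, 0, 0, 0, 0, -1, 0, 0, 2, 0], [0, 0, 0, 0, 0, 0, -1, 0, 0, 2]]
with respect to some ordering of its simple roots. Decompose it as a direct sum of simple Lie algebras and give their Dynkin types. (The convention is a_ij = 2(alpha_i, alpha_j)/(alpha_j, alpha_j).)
A_7 (sl(8)) + B_3 (so(7))

The diagram associated to this matrix has two connected components: the simple roots {alpha_1, alpha_2, alpha_6, alpha_7, alpha_8, alpha_9, alpha_10} form a chain of 7 nodes with single edges (A_7), and {alpha_3, alpha_4, alpha_5} form a chain of 3 nodes with a double edge at one end; the terminal node there is the unique short simple root (B_3). A semisimple Lie algebra decomposes uniquely as the direct sum of simple ideals, one per connected component of its Dynkin diagram, so g ≅ A_7 ⊕ B_3 (dimension 63 + 21 = 84).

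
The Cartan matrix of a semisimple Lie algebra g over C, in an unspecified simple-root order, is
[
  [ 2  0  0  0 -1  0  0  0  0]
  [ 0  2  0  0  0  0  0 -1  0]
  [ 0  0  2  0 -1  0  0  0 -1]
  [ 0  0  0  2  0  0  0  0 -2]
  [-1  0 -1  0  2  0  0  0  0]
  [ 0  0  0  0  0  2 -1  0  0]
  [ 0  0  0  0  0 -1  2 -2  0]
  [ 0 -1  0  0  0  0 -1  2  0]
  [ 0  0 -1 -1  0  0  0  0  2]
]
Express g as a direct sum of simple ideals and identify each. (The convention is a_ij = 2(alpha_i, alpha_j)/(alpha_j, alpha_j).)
C_5 (sp(10)) ⊕ F_4

The diagram associated to this matrix has two connected components: the simple roots {alpha_1, alpha_3, alpha_4, alpha_5, alpha_9} form a chain of 5 nodes with a double edge at one end; the terminal node there is the unique long simple root (C_5), and {alpha_2, alpha_6, alpha_7, alpha_8} form a chain of 4 nodes with a double edge between the middle two (F_4). A semisimple Lie algebra decomposes uniquely as the direct sum of simple ideals, one per connected component of its Dynkin diagram, so g ≅ C_5 ⊕ F_4 (dimension 55 + 52 = 107).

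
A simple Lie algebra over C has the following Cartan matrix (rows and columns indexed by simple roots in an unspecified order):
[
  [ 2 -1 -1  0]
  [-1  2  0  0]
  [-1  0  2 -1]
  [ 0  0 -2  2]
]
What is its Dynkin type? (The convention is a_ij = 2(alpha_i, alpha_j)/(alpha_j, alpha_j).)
The matrix has rank 4 with 2's on the diagonal. Reading the off-diagonal entries as Dynkin edges (a single edge where a_ij = a_ji = -1; a double or triple edge where a_ij * a_ji = 2 or 3), the diagram is a chain of 4 nodes with a double edge at one end; the terminal node there is the unique long simple root (C_4). One simple-root ordering that puts it in standard form is (alpha_2, alpha_1, alpha_3, alpha_4). So the algebra is type C_4, i.e. sp(8).

C_4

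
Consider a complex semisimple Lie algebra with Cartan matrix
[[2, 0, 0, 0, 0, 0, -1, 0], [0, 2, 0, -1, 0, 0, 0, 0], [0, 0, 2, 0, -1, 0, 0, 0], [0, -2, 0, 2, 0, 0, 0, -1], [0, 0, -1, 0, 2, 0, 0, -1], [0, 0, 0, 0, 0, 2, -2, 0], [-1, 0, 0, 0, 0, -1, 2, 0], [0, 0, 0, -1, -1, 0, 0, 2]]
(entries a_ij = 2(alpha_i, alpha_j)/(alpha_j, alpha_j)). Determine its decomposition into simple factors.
B5 ⊕ C3

The diagram associated to this matrix has two connected components: the simple roots {alpha_2, alpha_3, alpha_4, alpha_5, alpha_8} form a chain of 5 nodes with a double edge at one end; the terminal node there is the unique short simple root (B_5), and {alpha_1, alpha_6, alpha_7} form a chain of 3 nodes with a double edge at one end; the terminal node there is the unique long simple root (C_3). A semisimple Lie algebra decomposes uniquely as the direct sum of simple ideals, one per connected component of its Dynkin diagram, so g ≅ B_5 ⊕ C_3 (dimension 55 + 21 = 76).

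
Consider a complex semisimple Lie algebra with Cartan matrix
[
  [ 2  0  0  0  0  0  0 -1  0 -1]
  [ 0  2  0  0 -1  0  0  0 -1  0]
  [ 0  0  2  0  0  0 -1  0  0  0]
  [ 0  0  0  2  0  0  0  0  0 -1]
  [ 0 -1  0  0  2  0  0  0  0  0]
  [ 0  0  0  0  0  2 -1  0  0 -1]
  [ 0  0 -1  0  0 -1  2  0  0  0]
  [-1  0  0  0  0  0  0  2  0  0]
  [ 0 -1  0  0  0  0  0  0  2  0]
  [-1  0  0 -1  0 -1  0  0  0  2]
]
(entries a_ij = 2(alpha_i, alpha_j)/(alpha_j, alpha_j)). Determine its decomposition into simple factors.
The diagram associated to this matrix has two connected components: the simple roots {alpha_2, alpha_5, alpha_9} form a chain of 3 nodes with single edges (A_3), and {alpha_1, alpha_3, alpha_4, alpha_6, alpha_7, alpha_8, alpha_10} form a chain of 6 nodes with one extra node attached to the third node from one end (E_7). A semisimple Lie algebra decomposes uniquely as the direct sum of simple ideals, one per connected component of its Dynkin diagram, so g ≅ A_3 ⊕ E_7 (dimension 15 + 133 = 148).

A3 + E7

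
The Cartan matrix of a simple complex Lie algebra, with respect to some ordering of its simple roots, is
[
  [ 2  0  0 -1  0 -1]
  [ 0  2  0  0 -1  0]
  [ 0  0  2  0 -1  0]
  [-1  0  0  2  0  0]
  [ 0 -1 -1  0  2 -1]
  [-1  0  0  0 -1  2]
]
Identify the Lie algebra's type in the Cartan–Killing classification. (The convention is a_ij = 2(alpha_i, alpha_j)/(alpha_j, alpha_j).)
The matrix has rank 6 with 2's on the diagonal. Reading the off-diagonal entries as Dynkin edges (a single edge where a_ij = a_ji = -1; a double or triple edge where a_ij * a_ji = 2 or 3), the diagram is a chain of 4 nodes with a fork of two nodes at one end (D_6). One simple-root ordering that puts it in standard form is (alpha_4, alpha_1, alpha_6, alpha_5, alpha_2, alpha_3). So the algebra is type D_6, i.e. so(12).

type D_6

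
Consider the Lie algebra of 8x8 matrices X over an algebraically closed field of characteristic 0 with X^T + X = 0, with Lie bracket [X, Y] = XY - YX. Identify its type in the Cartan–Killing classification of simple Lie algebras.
This is so(8) with 8 even, which has dimension 8(8-1)/2 = 28 and rank 8/2 = 4. In the classification of classical Lie algebras, the orthogonal algebra so(2n) in an even number of variables has type D_n; here n = 4, so the Dynkin diagram is a chain of 2 nodes with a fork of two nodes at one end (D_4). Hence the type is D_4.

D_4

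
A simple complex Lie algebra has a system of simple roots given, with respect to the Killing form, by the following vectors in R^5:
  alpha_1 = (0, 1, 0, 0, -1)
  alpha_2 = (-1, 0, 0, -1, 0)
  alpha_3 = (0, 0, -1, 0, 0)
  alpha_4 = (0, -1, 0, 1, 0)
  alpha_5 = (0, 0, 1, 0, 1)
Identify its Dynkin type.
Compute the Cartan integers a_ij = 2(alpha_i, alpha_j)/(alpha_j, alpha_j); the resulting 5x5 Cartan matrix is
[[2, 0, 0, -1, -1], [0, 2, 0, -1, 0], [0, 0, 2, 0, -1], [-1, -1, 0, 2, 0], [-1, 0, -2, 0, 2]].
The roots have two lengths (squared-length ratio 2:1); the short ones are alpha_{3}. The associated Dynkin diagram is a chain of 5 nodes with a double edge at one end; the terminal node there is the unique short simple root (B_5), so the type is B_5 (the algebra so(11)).

B_5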